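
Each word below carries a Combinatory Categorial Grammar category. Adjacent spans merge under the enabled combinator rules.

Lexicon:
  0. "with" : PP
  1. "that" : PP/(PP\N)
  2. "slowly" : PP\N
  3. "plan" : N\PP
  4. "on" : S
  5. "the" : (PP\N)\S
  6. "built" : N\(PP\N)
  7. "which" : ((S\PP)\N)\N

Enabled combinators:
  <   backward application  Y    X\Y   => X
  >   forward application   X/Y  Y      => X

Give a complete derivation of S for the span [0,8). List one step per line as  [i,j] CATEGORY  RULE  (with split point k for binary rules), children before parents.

[0,1] PP  lex  "with"
[1,2] PP/(PP\N)  lex  "that"
[2,3] PP\N  lex  "slowly"
[1,3] PP  >  k=2
[3,4] N\PP  lex  "plan"
[1,4] N  <  k=3
[4,5] S  lex  "on"
[5,6] (PP\N)\S  lex  "the"
[4,6] PP\N  <  k=5
[6,7] N\(PP\N)  lex  "built"
[4,7] N  <  k=6
[7,8] ((S\PP)\N)\N  lex  "which"
[4,8] (S\PP)\N  <  k=7
[1,8] S\PP  <  k=4
[0,8] S  <  k=1

[0,8] S   <
  [0,1] "with" : PP
  [1,8] S\PP   <
    [1,4] N   <
      [1,3] PP   >
        [1,2] "that" : PP/(PP\N)
        [2,3] "slowly" : PP\N
      [3,4] "plan" : N\PP
    [4,8] (S\PP)\N   <
      [4,7] N   <
        [4,6] PP\N   <
          [4,5] "on" : S
          [5,6] "the" : (PP\N)\S
        [6,7] "built" : N\(PP\N)
      [7,8] "which" : ((S\PP)\N)\N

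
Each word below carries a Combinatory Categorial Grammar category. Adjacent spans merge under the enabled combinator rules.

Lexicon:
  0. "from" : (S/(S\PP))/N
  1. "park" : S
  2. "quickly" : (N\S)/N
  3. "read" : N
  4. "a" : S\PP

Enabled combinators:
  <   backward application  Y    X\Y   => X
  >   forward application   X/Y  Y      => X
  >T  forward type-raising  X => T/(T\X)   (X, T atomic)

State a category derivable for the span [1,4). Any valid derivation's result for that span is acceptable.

[0,5] S   >
  [0,4] S/(S\PP)   >
    [0,1] "from" : (S/(S\PP))/N
    [1,4] N   >
      [1,2] N/(N\S)   >T
        [1,2] "park" : S
      [2,4] N\S   >
        [2,3] "quickly" : (N\S)/N
        [3,4] "read" : N
  [4,5] "a" : S\PP

N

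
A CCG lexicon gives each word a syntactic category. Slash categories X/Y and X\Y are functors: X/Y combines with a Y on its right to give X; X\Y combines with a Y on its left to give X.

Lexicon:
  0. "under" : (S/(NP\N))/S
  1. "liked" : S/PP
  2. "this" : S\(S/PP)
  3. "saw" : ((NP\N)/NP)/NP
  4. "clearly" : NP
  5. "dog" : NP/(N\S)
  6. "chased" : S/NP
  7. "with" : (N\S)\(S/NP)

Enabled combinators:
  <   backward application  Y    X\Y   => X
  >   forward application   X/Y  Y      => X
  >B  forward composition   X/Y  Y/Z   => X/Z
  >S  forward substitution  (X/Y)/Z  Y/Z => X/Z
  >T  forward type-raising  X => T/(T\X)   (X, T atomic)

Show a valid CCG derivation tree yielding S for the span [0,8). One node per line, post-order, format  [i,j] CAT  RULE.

[0,1] (S/(NP\N))/S  lex  "under"
[1,2] S/PP  lex  "liked"
[2,3] S\(S/PP)  lex  "this"
[1,3] S  <  k=2
[0,3] S/(NP\N)  >  k=1
[3,4] ((NP\N)/NP)/NP  lex  "saw"
[4,5] NP  lex  "clearly"
[3,5] (NP\N)/NP  >  k=4
[0,5] S/NP  >B  k=3
[5,6] NP/(N\S)  lex  "dog"
[6,7] S/NP  lex  "chased"
[7,8] (N\S)\(S/NP)  lex  "with"
[6,8] N\S  <  k=7
[5,8] NP  >  k=6
[0,8] S  >  k=5

[0,8] S   >
  [0,5] S/NP   >B
    [0,3] S/(NP\N)   >
      [0,1] "under" : (S/(NP\N))/S
      [1,3] S   <
        [1,2] "liked" : S/PP
        [2,3] "this" : S\(S/PP)
    [3,5] (NP\N)/NP   >
      [3,4] "saw" : ((NP\N)/NP)/NP
      [4,5] "clearly" : NP
  [5,8] NP   >
    [5,6] "dog" : NP/(N\S)
    [6,8] N\S   <
      [6,7] "chased" : S/NP
      [7,8] "with" : (N\S)\(S/NP)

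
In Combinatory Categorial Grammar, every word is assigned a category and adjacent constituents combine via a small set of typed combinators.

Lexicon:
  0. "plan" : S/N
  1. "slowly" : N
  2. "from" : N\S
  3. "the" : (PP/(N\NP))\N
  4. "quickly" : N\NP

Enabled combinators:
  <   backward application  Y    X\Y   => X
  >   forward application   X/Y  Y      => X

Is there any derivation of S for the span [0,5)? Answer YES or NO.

S/N N N\S (PP/(N\NP))\N N\NP
CKY chart[0,5] = {PP}; S ∉ chart

NO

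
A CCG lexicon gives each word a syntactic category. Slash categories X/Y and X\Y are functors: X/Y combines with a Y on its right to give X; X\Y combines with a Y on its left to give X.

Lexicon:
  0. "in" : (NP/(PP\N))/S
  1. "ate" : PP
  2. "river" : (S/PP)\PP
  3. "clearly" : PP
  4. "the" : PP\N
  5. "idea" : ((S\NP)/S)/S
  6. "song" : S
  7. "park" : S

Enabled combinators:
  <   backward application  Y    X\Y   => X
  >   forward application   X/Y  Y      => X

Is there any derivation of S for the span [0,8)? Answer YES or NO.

[0,8] S   <
  [0,5] NP   >
    [0,4] NP/(PP\N)   >
      [0,1] "in" : (NP/(PP\N))/S
      [1,4] S   >
        [1,3] S/PP   <
          [1,2] "ate" : PP
          [2,3] "river" : (S/PP)\PP
        [3,4] "clearly" : PP
    [4,5] "the" : PP\N
  [5,8] S\NP   >
    [5,7] (S\NP)/S   >
      [5,6] "idea" : ((S\NP)/S)/S
      [6,7] "song" : S
    [7,8] "park" : S

YES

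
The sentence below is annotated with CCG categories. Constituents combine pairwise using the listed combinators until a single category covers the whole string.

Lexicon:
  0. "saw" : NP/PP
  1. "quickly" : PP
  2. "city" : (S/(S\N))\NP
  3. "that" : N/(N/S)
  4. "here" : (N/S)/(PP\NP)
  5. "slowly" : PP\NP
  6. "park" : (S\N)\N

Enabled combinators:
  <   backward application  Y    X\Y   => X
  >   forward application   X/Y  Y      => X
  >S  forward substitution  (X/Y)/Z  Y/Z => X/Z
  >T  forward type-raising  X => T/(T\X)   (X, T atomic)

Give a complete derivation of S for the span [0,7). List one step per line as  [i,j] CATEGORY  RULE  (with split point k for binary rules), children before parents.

[0,7] S   >
  [0,3] S/(S\N)   <
    [0,2] NP   >
      [0,1] "saw" : NP/PP
      [1,2] "quickly" : PP
    [2,3] "city" : (S/(S\N))\NP
  [3,7] S\N   <
    [3,6] N   >
      [3,4] "that" : N/(N/S)
      [4,6] N/S   >
        [4,5] "here" : (N/S)/(PP\NP)
        [5,6] "slowly" : PP\NP
    [6,7] "park" : (S\N)\N

[0,1] NP/PP  lex  "saw"
[1,2] PP  lex  "quickly"
[0,2] NP  >  k=1
[2,3] (S/(S\N))\NP  lex  "city"
[0,3] S/(S\N)  <  k=2
[3,4] N/(N/S)  lex  "that"
[4,5] (N/S)/(PP\NP)  lex  "here"
[5,6] PP\NP  lex  "slowly"
[4,6] N/S  >  k=5
[3,6] N  >  k=4
[6,7] (S\N)\N  lex  "park"
[3,7] S\N  <  k=6
[0,7] S  >  k=3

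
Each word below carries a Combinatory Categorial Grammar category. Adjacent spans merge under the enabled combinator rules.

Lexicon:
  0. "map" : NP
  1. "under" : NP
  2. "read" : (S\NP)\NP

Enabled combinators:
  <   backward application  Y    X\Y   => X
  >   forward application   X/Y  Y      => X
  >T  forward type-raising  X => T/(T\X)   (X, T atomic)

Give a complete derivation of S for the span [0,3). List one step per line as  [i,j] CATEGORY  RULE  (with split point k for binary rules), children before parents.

[0,1] NP  lex  "map"
[1,2] NP  lex  "under"
[2,3] (S\NP)\NP  lex  "read"
[1,3] S\NP  <  k=2
[0,3] S  <  k=1

[0,3] S   <
  [0,1] "map" : NP
  [1,3] S\NP   <
    [1,2] "under" : NP
    [2,3] "read" : (S\NP)\NP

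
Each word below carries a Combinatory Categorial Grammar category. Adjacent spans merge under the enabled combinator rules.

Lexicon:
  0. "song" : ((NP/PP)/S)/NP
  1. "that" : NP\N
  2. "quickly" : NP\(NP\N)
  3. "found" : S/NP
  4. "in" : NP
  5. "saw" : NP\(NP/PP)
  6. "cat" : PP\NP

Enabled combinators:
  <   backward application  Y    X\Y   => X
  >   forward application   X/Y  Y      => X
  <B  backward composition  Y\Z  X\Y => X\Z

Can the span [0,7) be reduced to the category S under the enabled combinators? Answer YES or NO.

((NP/PP)/S)/NP NP\N NP\(NP\N) S/NP NP NP\(NP/PP) PP\NP
CKY chart[0,7] = {PP}; S ∉ chart

NO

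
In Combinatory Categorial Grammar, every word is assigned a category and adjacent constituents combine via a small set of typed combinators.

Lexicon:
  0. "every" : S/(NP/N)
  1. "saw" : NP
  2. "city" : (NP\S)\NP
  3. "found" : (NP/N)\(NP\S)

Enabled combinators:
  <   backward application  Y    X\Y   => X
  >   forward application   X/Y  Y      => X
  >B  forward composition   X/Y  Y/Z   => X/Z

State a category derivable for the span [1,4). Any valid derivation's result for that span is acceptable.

NP/N

[0,4] S   >
  [0,1] "every" : S/(NP/N)
  [1,4] NP/N   <
    [1,3] NP\S   <
      [1,2] "saw" : NP
      [2,3] "city" : (NP\S)\NP
    [3,4] "found" : (NP/N)\(NP\S)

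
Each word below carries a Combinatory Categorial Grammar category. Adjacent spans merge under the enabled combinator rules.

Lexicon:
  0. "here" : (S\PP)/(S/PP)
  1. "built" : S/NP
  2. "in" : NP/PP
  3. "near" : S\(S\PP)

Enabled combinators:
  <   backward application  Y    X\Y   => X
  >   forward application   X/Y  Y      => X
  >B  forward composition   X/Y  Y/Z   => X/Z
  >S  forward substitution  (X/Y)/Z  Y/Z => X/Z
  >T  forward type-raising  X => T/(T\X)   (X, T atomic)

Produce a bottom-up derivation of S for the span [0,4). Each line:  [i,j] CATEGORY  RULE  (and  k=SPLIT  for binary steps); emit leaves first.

[0,4] S   <
  [0,3] S\PP   >
    [0,1] "here" : (S\PP)/(S/PP)
    [1,3] S/PP   >B
      [1,2] "built" : S/NP
      [2,3] "in" : NP/PP
  [3,4] "near" : S\(S\PP)

[0,1] (S\PP)/(S/PP)  lex  "here"
[1,2] S/NP  lex  "built"
[2,3] NP/PP  lex  "in"
[1,3] S/PP  >B  k=2
[0,3] S\PP  >  k=1
[3,4] S\(S\PP)  lex  "near"
[0,4] S  <  k=3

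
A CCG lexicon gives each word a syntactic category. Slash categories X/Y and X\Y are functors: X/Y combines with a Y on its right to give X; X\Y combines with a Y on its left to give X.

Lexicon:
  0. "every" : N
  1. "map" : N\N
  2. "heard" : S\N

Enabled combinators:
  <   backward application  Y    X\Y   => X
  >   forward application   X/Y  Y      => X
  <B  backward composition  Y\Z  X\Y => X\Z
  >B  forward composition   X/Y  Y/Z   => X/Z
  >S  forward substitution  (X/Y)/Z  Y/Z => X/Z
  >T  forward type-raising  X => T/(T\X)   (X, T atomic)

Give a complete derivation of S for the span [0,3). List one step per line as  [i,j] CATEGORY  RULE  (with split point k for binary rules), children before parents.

[0,3] S   <
  [0,1] "every" : N
  [1,3] S\N   <B
    [1,2] "map" : N\N
    [2,3] "heard" : S\N

[0,1] N  lex  "every"
[1,2] N\N  lex  "map"
[2,3] S\N  lex  "heard"
[1,3] S\N  <B  k=2
[0,3] S  <  k=1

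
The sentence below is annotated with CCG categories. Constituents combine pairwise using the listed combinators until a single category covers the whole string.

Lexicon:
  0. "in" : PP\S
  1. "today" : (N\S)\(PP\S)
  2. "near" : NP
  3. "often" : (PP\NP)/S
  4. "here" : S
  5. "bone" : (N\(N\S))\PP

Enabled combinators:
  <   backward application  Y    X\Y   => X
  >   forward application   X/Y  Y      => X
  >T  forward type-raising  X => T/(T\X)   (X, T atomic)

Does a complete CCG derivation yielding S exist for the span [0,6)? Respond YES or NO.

NO

PP\S (N\S)\(PP\S) NP (PP\NP)/S S (N\(N\S))\PP
CKY chart[0,6] = {N, N/(N\N), NP/(NP\N), PP/(PP\N), S/(S\N)}; S ∉ chart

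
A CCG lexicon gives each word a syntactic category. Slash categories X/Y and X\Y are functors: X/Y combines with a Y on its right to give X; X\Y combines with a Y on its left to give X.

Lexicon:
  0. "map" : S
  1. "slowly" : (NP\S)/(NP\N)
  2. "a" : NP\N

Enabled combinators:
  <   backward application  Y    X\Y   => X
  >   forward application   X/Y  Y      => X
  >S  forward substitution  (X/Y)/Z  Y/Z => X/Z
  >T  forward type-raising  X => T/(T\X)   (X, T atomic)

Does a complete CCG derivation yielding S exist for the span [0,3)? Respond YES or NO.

S (NP\S)/(NP\N) NP\N
CKY chart[0,3] = {N/(N\NP), NP, NP/(NP\NP), PP/(PP\NP), S/(S\NP)}; S ∉ chart

NO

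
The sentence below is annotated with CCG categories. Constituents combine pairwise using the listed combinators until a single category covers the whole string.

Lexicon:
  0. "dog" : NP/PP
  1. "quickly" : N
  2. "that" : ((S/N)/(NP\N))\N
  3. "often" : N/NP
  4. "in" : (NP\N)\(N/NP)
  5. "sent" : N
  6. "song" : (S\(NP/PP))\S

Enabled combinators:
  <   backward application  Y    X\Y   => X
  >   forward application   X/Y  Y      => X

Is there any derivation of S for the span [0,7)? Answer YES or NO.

[0,7] S   <
  [0,1] "dog" : NP/PP
  [1,7] S\(NP/PP)   <
    [1,6] S   >
      [1,5] S/N   >
        [1,3] (S/N)/(NP\N)   <
          [1,2] "quickly" : N
          [2,3] "that" : ((S/N)/(NP\N))\N
        [3,5] NP\N   <
          [3,4] "often" : N/NP
          [4,5] "in" : (NP\N)\(N/NP)
      [5,6] "sent" : N
    [6,7] "song" : (S\(NP/PP))\S

YES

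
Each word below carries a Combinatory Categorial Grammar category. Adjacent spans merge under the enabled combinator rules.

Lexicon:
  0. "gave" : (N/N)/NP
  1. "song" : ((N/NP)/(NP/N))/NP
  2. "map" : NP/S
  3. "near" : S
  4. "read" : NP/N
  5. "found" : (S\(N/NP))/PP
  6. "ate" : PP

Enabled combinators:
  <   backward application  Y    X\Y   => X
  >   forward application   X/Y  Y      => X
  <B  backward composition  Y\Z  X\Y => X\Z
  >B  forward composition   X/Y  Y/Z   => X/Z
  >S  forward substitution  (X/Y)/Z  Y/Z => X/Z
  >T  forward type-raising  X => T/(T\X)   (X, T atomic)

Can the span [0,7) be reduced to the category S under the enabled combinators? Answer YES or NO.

[0,7] S   <
  [0,5] N/NP   >S
    [0,1] "gave" : (N/N)/NP
    [1,5] N/NP   >
      [1,4] (N/NP)/(NP/N)   >
        [1,2] "song" : ((N/NP)/(NP/N))/NP
        [2,4] NP   >
          [2,3] "map" : NP/S
          [3,4] "near" : S
      [4,5] "read" : NP/N
  [5,7] S\(N/NP)   >
    [5,6] "found" : (S\(N/NP))/PP
    [6,7] "ate" : PP

YES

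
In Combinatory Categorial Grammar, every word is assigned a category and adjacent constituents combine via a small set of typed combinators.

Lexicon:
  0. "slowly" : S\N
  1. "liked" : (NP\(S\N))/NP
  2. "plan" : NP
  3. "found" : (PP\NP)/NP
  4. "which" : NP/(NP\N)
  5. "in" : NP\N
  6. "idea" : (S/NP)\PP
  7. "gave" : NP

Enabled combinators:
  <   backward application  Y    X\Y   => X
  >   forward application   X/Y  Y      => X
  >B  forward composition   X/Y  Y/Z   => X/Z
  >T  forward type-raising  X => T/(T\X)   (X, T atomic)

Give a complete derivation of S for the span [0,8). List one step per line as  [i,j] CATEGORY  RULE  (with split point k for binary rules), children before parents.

[0,1] S\N  lex  "slowly"
[1,2] (NP\(S\N))/NP  lex  "liked"
[2,3] NP  lex  "plan"
[1,3] NP\(S\N)  >  k=2
[0,3] NP  <  k=1
[3,4] (PP\NP)/NP  lex  "found"
[4,5] NP/(NP\N)  lex  "which"
[5,6] NP\N  lex  "in"
[4,6] NP  >  k=5
[3,6] PP\NP  >  k=4
[0,6] PP  <  k=3
[6,7] (S/NP)\PP  lex  "idea"
[0,7] S/NP  <  k=6
[7,8] NP  lex  "gave"
[0,8] S  >  k=7

[0,8] S   >
  [0,7] S/NP   <
    [0,6] PP   <
      [0,3] NP   <
        [0,1] "slowly" : S\N
        [1,3] NP\(S\N)   >
          [1,2] "liked" : (NP\(S\N))/NP
          [2,3] "plan" : NP
      [3,6] PP\NP   >
        [3,4] "found" : (PP\NP)/NP
        [4,6] NP   >
          [4,5] "which" : NP/(NP\N)
          [5,6] "in" : NP\N
    [6,7] "idea" : (S/NP)\PP
  [7,8] "gave" : NP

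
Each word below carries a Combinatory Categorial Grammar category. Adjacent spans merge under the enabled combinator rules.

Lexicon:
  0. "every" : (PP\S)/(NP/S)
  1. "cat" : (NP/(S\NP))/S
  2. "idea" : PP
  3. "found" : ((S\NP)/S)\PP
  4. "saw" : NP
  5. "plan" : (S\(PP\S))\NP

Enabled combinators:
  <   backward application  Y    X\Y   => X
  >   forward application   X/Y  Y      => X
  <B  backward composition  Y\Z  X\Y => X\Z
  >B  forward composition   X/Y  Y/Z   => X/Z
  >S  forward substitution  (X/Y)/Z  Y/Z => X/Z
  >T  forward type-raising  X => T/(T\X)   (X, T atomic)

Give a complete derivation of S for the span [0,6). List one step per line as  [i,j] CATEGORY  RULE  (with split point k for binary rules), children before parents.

[0,6] S   <
  [0,4] PP\S   >
    [0,1] "every" : (PP\S)/(NP/S)
    [1,4] NP/S   >S
      [1,2] "cat" : (NP/(S\NP))/S
      [2,4] (S\NP)/S   <
        [2,3] "idea" : PP
        [3,4] "found" : ((S\NP)/S)\PP
  [4,6] S\(PP\S)   <
    [4,5] "saw" : NP
    [5,6] "plan" : (S\(PP\S))\NP

[0,1] (PP\S)/(NP/S)  lex  "every"
[1,2] (NP/(S\NP))/S  lex  "cat"
[2,3] PP  lex  "idea"
[3,4] ((S\NP)/S)\PP  lex  "found"
[2,4] (S\NP)/S  <  k=3
[1,4] NP/S  >S  k=2
[0,4] PP\S  >  k=1
[4,5] NP  lex  "saw"
[5,6] (S\(PP\S))\NP  lex  "plan"
[4,6] S\(PP\S)  <  k=5
[0,6] S  <  k=4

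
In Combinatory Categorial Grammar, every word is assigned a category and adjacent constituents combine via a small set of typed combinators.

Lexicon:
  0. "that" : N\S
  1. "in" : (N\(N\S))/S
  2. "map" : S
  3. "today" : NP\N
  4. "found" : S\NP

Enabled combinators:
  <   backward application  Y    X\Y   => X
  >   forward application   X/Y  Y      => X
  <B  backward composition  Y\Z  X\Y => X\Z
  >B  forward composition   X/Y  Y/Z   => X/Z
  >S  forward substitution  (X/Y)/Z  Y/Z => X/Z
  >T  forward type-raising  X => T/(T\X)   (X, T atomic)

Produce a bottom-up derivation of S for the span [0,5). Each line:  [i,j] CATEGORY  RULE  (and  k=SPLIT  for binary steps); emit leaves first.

[0,1] N\S  lex  "that"
[1,2] (N\(N\S))/S  lex  "in"
[2,3] S  lex  "map"
[1,3] N\(N\S)  >  k=2
[0,3] N  <  k=1
[3,4] NP\N  lex  "today"
[4,5] S\NP  lex  "found"
[3,5] S\N  <B  k=4
[0,5] S  <  k=3

[0,5] S   <
  [0,3] N   <
    [0,1] "that" : N\S
    [1,3] N\(N\S)   >
      [1,2] "in" : (N\(N\S))/S
      [2,3] "map" : S
  [3,5] S\N   <B
    [3,4] "today" : NP\N
    [4,5] "found" : S\NP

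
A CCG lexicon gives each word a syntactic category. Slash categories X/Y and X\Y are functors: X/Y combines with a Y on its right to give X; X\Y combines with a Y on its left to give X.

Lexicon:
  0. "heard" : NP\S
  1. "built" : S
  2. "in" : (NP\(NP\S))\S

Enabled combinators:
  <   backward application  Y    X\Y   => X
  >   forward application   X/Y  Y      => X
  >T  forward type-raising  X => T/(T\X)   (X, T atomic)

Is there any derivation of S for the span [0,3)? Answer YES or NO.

NP\S S (NP\(NP\S))\S
CKY chart[0,3] = {N/(N\NP), NP, NP/(NP\NP), PP/(PP\NP), S/(S\NP)}; S ∉ chart

NO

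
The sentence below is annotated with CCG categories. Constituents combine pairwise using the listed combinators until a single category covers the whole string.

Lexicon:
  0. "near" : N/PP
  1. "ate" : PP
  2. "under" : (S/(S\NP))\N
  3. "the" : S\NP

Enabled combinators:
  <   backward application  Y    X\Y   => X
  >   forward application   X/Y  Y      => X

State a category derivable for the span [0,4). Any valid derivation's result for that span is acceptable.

[0,4] S   >
  [0,3] S/(S\NP)   <
    [0,2] N   >
      [0,1] "near" : N/PP
      [1,2] "ate" : PP
    [2,3] "under" : (S/(S\NP))\N
  [3,4] "the" : S\NP

S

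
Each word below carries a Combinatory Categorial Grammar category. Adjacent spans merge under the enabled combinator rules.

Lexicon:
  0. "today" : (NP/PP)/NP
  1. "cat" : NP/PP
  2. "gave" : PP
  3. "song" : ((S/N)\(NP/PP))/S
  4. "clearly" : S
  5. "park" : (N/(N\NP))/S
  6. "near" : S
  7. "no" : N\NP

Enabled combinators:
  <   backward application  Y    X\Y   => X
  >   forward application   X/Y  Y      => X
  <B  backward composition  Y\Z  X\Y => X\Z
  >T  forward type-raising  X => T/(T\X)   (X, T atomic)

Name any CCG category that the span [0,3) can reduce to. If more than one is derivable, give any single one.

NP/PP

[0,8] S   >
  [0,5] S/N   <
    [0,3] NP/PP   >
      [0,1] "today" : (NP/PP)/NP
      [1,3] NP   >
        [1,2] "cat" : NP/PP
        [2,3] "gave" : PP
    [3,5] (S/N)\(NP/PP)   >
      [3,4] "song" : ((S/N)\(NP/PP))/S
      [4,5] "clearly" : S
  [5,8] N   >
    [5,7] N/(N\NP)   >
      [5,6] "park" : (N/(N\NP))/S
      [6,7] "near" : S
    [7,8] "no" : N\NP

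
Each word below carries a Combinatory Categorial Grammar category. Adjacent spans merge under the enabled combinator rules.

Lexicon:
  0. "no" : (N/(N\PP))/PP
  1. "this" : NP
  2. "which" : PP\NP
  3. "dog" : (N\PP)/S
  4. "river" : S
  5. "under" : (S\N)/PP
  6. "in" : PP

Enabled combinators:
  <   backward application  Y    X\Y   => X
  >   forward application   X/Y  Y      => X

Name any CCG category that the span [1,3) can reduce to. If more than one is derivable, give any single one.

PP

[0,7] S   <
  [0,5] N   >
    [0,3] N/(N\PP)   >
      [0,1] "no" : (N/(N\PP))/PP
      [1,3] PP   <
        [1,2] "this" : NP
        [2,3] "which" : PP\NP
    [3,5] N\PP   >
      [3,4] "dog" : (N\PP)/S
      [4,5] "river" : S
  [5,7] S\N   >
    [5,6] "under" : (S\N)/PP
    [6,7] "in" : PP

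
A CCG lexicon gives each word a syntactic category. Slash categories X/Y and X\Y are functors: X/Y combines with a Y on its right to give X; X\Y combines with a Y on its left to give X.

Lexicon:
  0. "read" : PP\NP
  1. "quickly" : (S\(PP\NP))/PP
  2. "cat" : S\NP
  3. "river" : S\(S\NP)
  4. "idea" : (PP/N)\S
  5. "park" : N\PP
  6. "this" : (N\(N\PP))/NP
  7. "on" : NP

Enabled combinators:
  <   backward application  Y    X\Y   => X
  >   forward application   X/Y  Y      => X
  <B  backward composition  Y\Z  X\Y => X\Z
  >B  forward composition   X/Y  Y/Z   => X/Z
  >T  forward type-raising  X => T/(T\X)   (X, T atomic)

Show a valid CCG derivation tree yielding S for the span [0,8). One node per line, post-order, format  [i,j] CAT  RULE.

[0,8] S   <
  [0,1] "read" : PP\NP
  [1,8] S\(PP\NP)   >
    [1,2] "quickly" : (S\(PP\NP))/PP
    [2,8] PP   >
      [2,5] PP/N   <
        [2,4] S   <
          [2,3] "cat" : S\NP
          [3,4] "river" : S\(S\NP)
        [4,5] "idea" : (PP/N)\S
      [5,8] N   <
        [5,6] "park" : N\PP
        [6,8] N\(N\PP)   >
          [6,7] "this" : (N\(N\PP))/NP
          [7,8] "on" : NP

[0,1] PP\NP  lex  "read"
[1,2] (S\(PP\NP))/PP  lex  "quickly"
[2,3] S\NP  lex  "cat"
[3,4] S\(S\NP)  lex  "river"
[2,4] S  <  k=3
[4,5] (PP/N)\S  lex  "idea"
[2,5] PP/N  <  k=4
[5,6] N\PP  lex  "park"
[6,7] (N\(N\PP))/NP  lex  "this"
[7,8] NP  lex  "on"
[6,8] N\(N\PP)  >  k=7
[5,8] N  <  k=6
[2,8] PP  >  k=5
[1,8] S\(PP\NP)  >  k=2
[0,8] S  <  k=1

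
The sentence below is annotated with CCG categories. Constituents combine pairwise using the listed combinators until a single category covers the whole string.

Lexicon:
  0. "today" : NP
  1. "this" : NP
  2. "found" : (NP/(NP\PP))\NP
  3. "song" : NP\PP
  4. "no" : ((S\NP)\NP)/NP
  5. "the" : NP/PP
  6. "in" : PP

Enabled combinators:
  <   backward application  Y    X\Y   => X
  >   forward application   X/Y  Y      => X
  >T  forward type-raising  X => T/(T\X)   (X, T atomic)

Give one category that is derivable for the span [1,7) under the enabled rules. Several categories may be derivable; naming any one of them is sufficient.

S\NP

[0,7] S   <
  [0,1] "today" : NP
  [1,7] S\NP   <
    [1,4] NP   >
      [1,3] NP/(NP\PP)   <
        [1,2] "this" : NP
        [2,3] "found" : (NP/(NP\PP))\NP
      [3,4] "song" : NP\PP
    [4,7] (S\NP)\NP   >
      [4,5] "no" : ((S\NP)\NP)/NP
      [5,7] NP   >
        [5,6] "the" : NP/PP
        [6,7] "in" : PP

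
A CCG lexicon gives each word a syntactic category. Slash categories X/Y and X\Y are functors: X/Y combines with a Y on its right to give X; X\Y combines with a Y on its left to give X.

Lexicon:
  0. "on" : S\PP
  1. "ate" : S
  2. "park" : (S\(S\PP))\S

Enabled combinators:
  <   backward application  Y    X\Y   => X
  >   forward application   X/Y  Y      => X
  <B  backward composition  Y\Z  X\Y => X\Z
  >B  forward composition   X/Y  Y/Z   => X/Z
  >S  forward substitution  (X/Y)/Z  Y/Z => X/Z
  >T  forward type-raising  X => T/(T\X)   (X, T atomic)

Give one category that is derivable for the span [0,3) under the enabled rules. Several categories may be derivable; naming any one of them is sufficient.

[0,3] S   <
  [0,1] "on" : S\PP
  [1,3] S\(S\PP)   <
    [1,2] "ate" : S
    [2,3] "park" : (S\(S\PP))\S

S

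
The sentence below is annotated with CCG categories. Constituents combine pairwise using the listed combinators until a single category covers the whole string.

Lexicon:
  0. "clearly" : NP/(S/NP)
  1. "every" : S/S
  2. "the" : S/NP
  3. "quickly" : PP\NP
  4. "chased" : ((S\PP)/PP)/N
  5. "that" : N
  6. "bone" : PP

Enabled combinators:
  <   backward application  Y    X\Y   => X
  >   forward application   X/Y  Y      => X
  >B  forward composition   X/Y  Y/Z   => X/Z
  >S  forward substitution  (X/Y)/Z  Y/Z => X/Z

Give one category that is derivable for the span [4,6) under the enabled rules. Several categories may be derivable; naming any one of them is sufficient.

[0,7] S   <
  [0,4] PP   <
    [0,3] NP   >
      [0,1] "clearly" : NP/(S/NP)
      [1,3] S/NP   >B
        [1,2] "every" : S/S
        [2,3] "the" : S/NP
    [3,4] "quickly" : PP\NP
  [4,7] S\PP   >
    [4,6] (S\PP)/PP   >
      [4,5] "chased" : ((S\PP)/PP)/N
      [5,6] "that" : N
    [6,7] "bone" : PP

(S\PP)/PP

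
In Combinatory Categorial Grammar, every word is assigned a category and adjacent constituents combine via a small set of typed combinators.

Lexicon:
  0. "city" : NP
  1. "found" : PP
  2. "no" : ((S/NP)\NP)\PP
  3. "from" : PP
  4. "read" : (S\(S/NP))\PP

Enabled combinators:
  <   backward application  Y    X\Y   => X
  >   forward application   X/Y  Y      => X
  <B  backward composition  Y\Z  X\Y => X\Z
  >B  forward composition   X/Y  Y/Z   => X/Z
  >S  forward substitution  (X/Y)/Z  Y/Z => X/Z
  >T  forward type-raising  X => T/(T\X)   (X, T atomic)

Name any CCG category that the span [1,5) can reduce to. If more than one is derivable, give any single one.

S\NP

[0,5] S   <
  [0,1] "city" : NP
  [1,5] S\NP   <B
    [1,3] (S/NP)\NP   <
      [1,2] "found" : PP
      [2,3] "no" : ((S/NP)\NP)\PP
    [3,5] S\(S/NP)   <
      [3,4] "from" : PP
      [4,5] "read" : (S\(S/NP))\PP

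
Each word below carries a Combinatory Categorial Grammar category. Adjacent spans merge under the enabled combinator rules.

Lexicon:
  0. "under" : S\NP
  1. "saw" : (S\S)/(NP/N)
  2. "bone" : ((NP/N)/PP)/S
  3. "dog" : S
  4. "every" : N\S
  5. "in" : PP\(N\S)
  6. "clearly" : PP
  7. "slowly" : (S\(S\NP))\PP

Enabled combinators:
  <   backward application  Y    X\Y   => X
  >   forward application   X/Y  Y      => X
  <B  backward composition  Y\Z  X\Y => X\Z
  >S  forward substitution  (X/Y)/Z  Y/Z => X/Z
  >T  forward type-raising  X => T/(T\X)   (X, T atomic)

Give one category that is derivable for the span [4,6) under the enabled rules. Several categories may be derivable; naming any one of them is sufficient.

[0,8] S   <
  [0,6] S\NP   <B
    [0,1] "under" : S\NP
    [1,6] S\S   >
      [1,2] "saw" : (S\S)/(NP/N)
      [2,6] NP/N   >
        [2,4] (NP/N)/PP   >
          [2,3] "bone" : ((NP/N)/PP)/S
          [3,4] "dog" : S
        [4,6] PP   <
          [4,5] "every" : N\S
          [5,6] "in" : PP\(N\S)
  [6,8] S\(S\NP)   <
    [6,7] "clearly" : PP
    [7,8] "slowly" : (S\(S\NP))\PP

PP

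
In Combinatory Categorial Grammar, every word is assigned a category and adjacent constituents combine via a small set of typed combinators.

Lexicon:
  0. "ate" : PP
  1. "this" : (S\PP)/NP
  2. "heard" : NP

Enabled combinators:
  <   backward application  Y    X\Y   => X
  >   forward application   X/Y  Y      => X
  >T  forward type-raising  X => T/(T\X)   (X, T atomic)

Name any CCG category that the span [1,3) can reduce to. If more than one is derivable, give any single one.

[0,3] S   >
  [0,1] S/(S\PP)   >T
    [0,1] "ate" : PP
  [1,3] S\PP   >
    [1,2] "this" : (S\PP)/NP
    [2,3] "heard" : NP

S\PP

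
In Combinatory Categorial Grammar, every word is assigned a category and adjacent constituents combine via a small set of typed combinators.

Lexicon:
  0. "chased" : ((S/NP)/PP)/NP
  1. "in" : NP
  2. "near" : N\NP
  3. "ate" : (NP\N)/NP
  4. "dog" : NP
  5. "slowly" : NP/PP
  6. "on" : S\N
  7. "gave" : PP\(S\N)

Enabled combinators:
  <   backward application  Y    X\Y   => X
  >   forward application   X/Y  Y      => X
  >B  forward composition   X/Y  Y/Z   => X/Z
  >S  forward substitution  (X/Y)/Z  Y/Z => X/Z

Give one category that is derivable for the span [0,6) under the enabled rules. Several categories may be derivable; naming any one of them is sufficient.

[0,8] S   >
  [0,6] S/PP   >S
    [0,5] (S/NP)/PP   >
      [0,1] "chased" : ((S/NP)/PP)/NP
      [1,5] NP   <
        [1,3] N   <
          [1,2] "in" : NP
          [2,3] "near" : N\NP
        [3,5] NP\N   >
          [3,4] "ate" : (NP\N)/NP
          [4,5] "dog" : NP
    [5,6] "slowly" : NP/PP
  [6,8] PP   <
    [6,7] "on" : S\N
    [7,8] "gave" : PP\(S\N)

S/PP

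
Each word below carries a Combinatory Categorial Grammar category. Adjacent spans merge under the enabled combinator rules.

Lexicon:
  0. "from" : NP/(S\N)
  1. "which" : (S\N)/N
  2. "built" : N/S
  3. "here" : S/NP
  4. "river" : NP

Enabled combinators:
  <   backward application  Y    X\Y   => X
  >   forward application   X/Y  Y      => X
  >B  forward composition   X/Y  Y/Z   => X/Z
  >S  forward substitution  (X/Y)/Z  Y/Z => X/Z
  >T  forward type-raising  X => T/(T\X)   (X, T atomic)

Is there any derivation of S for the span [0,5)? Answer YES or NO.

NO

NP/(S\N) (S\N)/N N/S S/NP NP
CKY chart[0,5] = {N/(N\NP), NP, NP/(NP\NP), NP/(N\N), NP/(S\S), PP/(PP\NP), S/(S\NP)}; S ∉ chart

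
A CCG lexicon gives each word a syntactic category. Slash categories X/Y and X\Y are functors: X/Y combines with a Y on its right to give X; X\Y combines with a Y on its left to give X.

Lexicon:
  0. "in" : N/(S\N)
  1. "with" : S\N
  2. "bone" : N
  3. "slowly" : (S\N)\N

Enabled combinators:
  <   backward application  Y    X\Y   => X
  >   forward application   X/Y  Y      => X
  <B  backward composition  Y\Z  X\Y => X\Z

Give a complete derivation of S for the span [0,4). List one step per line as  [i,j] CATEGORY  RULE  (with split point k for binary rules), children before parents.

[0,4] S   <
  [0,2] N   >
    [0,1] "in" : N/(S\N)
    [1,2] "with" : S\N
  [2,4] S\N   <
    [2,3] "bone" : N
    [3,4] "slowly" : (S\N)\N

[0,1] N/(S\N)  lex  "in"
[1,2] S\N  lex  "with"
[0,2] N  >  k=1
[2,3] N  lex  "bone"
[3,4] (S\N)\N  lex  "slowly"
[2,4] S\N  <  k=3
[0,4] S  <  k=2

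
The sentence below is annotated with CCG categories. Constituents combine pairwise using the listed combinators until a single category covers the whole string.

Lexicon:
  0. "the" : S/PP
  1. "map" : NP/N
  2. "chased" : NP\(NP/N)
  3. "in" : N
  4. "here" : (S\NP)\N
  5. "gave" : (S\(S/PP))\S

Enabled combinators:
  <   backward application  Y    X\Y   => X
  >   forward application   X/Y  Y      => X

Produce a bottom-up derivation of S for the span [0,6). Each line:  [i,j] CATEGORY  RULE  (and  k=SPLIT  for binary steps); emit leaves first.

[0,1] S/PP  lex  "the"
[1,2] NP/N  lex  "map"
[2,3] NP\(NP/N)  lex  "chased"
[1,3] NP  <  k=2
[3,4] N  lex  "in"
[4,5] (S\NP)\N  lex  "here"
[3,5] S\NP  <  k=4
[1,5] S  <  k=3
[5,6] (S\(S/PP))\S  lex  "gave"
[1,6] S\(S/PP)  <  k=5
[0,6] S  <  k=1

[0,6] S   <
  [0,1] "the" : S/PP
  [1,6] S\(S/PP)   <
    [1,5] S   <
      [1,3] NP   <
        [1,2] "map" : NP/N
        [2,3] "chased" : NP\(NP/N)
      [3,5] S\NP   <
        [3,4] "in" : N
        [4,5] "here" : (S\NP)\N
    [5,6] "gave" : (S\(S/PP))\S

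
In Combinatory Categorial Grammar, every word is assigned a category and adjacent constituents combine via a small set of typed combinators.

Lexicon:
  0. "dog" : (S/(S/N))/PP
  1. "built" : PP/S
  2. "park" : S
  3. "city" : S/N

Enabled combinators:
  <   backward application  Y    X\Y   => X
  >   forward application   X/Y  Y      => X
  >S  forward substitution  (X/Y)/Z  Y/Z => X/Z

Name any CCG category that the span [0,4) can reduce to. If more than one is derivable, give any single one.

[0,4] S   >
  [0,3] S/(S/N)   >
    [0,1] "dog" : (S/(S/N))/PP
    [1,3] PP   >
      [1,2] "built" : PP/S
      [2,3] "park" : S
  [3,4] "city" : S/N

S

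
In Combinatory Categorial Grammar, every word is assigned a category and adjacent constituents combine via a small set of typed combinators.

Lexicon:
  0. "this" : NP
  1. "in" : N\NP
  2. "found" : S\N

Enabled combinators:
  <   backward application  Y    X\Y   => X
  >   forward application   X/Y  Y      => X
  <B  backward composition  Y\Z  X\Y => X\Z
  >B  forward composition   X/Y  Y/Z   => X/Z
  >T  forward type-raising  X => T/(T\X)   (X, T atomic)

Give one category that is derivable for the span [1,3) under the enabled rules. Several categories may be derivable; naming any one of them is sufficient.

S\NP

[0,3] S   >
  [0,1] S/(S\NP)   >T
    [0,1] "this" : NP
  [1,3] S\NP   <B
    [1,2] "in" : N\NP
    [2,3] "found" : S\N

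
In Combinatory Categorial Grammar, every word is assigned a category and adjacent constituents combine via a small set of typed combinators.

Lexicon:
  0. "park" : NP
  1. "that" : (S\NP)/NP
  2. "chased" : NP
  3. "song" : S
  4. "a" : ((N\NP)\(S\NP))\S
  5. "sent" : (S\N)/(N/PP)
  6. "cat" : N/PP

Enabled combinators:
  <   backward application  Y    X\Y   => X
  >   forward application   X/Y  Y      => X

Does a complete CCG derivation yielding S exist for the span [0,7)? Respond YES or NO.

[0,7] S   <
  [0,5] N   <
    [0,1] "park" : NP
    [1,5] N\NP   <
      [1,3] S\NP   >
        [1,2] "that" : (S\NP)/NP
        [2,3] "chased" : NP
      [3,5] (N\NP)\(S\NP)   <
        [3,4] "song" : S
        [4,5] "a" : ((N\NP)\(S\NP))\S
  [5,7] S\N   >
    [5,6] "sent" : (S\N)/(N/PP)
    [6,7] "cat" : N/PP

YES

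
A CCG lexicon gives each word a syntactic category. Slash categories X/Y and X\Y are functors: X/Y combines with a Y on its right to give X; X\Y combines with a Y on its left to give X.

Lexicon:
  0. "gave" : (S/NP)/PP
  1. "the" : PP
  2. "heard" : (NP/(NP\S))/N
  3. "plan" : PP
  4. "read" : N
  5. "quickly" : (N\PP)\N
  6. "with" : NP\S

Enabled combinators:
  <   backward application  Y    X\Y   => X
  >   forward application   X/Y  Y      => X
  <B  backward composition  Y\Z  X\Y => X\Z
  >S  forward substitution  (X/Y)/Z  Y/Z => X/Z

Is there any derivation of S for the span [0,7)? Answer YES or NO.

[0,7] S   >
  [0,2] S/NP   >
    [0,1] "gave" : (S/NP)/PP
    [1,2] "the" : PP
  [2,7] NP   >
    [2,6] NP/(NP\S)   >
      [2,3] "heard" : (NP/(NP\S))/N
      [3,6] N   <
        [3,4] "plan" : PP
        [4,6] N\PP   <
          [4,5] "read" : N
          [5,6] "quickly" : (N\PP)\N
    [6,7] "with" : NP\S

YES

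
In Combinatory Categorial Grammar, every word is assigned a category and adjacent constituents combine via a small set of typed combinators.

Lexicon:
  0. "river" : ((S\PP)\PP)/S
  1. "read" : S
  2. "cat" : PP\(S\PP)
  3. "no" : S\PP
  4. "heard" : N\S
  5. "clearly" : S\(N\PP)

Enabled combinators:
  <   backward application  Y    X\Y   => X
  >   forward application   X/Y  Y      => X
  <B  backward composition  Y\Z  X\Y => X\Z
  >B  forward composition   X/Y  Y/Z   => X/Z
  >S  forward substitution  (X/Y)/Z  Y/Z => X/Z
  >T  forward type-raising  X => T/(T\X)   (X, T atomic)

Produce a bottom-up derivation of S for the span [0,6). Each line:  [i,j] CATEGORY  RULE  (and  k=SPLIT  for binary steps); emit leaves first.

[0,1] ((S\PP)\PP)/S  lex  "river"
[1,2] S  lex  "read"
[0,2] (S\PP)\PP  >  k=1
[2,3] PP\(S\PP)  lex  "cat"
[0,3] PP\PP  <B  k=2
[3,4] S\PP  lex  "no"
[0,4] S\PP  <B  k=3
[4,5] N\S  lex  "heard"
[0,5] N\PP  <B  k=4
[5,6] S\(N\PP)  lex  "clearly"
[0,6] S  <  k=5

[0,6] S   <
  [0,5] N\PP   <B
    [0,4] S\PP   <B
      [0,3] PP\PP   <B
        [0,2] (S\PP)\PP   >
          [0,1] "river" : ((S\PP)\PP)/S
          [1,2] "read" : S
        [2,3] "cat" : PP\(S\PP)
      [3,4] "no" : S\PP
    [4,5] "heard" : N\S
  [5,6] "clearly" : S\(N\PP)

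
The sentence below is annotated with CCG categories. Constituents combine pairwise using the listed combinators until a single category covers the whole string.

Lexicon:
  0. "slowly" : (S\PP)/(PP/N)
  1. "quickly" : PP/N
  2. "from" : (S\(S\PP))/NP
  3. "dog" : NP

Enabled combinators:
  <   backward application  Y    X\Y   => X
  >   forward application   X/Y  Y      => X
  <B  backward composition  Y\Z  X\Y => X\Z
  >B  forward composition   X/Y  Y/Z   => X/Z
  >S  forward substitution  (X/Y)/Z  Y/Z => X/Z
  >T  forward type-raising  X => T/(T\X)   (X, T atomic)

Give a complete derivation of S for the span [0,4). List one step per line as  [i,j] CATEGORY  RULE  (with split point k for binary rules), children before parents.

[0,4] S   <
  [0,2] S\PP   >
    [0,1] "slowly" : (S\PP)/(PP/N)
    [1,2] "quickly" : PP/N
  [2,4] S\(S\PP)   >
    [2,3] "from" : (S\(S\PP))/NP
    [3,4] "dog" : NP

[0,1] (S\PP)/(PP/N)  lex  "slowly"
[1,2] PP/N  lex  "quickly"
[0,2] S\PP  >  k=1
[2,3] (S\(S\PP))/NP  lex  "from"
[3,4] NP  lex  "dog"
[2,4] S\(S\PP)  >  k=3
[0,4] S  <  k=2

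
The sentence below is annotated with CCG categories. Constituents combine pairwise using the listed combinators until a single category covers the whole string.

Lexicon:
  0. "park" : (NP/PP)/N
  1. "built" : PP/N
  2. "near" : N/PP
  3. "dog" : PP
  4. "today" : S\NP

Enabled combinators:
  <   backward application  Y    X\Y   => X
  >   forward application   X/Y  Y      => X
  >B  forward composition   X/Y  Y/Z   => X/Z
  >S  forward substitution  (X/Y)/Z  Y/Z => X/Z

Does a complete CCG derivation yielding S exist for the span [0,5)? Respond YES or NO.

[0,5] S   <
  [0,4] NP   >
    [0,2] NP/N   >S
      [0,1] "park" : (NP/PP)/N
      [1,2] "built" : PP/N
    [2,4] N   >
      [2,3] "near" : N/PP
      [3,4] "dog" : PP
  [4,5] "today" : S\NP

YES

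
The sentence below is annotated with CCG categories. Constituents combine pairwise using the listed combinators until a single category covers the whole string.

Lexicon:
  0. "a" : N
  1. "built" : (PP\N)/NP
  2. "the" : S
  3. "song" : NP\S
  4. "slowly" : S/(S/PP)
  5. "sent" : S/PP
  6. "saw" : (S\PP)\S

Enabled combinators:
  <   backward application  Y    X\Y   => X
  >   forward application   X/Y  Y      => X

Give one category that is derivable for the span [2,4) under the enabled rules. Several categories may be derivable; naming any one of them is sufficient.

NP

[0,7] S   <
  [0,4] PP   <
    [0,1] "a" : N
    [1,4] PP\N   >
      [1,2] "built" : (PP\N)/NP
      [2,4] NP   <
        [2,3] "the" : S
        [3,4] "song" : NP\S
  [4,7] S\PP   <
    [4,6] S   >
      [4,5] "slowly" : S/(S/PP)
      [5,6] "sent" : S/PP
    [6,7] "saw" : (S\PP)\S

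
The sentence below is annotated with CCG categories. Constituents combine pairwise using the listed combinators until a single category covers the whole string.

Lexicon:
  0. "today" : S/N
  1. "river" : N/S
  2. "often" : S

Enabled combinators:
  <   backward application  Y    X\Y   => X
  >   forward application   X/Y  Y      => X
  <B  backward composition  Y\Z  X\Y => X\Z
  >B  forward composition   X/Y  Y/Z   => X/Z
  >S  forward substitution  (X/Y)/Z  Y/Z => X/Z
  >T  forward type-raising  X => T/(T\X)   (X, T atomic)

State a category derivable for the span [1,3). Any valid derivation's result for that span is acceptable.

N

[0,3] S   >
  [0,1] "today" : S/N
  [1,3] N   >
    [1,2] "river" : N/S
    [2,3] "often" : S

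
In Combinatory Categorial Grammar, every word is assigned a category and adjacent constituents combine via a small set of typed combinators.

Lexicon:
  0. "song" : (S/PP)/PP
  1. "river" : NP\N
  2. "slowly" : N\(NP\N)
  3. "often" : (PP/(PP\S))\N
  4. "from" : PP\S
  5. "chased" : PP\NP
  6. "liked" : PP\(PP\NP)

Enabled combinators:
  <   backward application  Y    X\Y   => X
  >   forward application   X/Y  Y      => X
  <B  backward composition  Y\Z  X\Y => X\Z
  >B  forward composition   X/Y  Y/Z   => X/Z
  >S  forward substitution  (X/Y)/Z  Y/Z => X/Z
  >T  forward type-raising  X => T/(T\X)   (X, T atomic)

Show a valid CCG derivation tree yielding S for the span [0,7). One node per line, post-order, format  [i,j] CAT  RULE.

[0,7] S   >
  [0,5] S/PP   >
    [0,1] "song" : (S/PP)/PP
    [1,5] PP   >
      [1,4] PP/(PP\S)   <
        [1,3] N   <
          [1,2] "river" : NP\N
          [2,3] "slowly" : N\(NP\N)
        [3,4] "often" : (PP/(PP\S))\N
      [4,5] "from" : PP\S
  [5,7] PP   <
    [5,6] "chased" : PP\NP
    [6,7] "liked" : PP\(PP\NP)

[0,1] (S/PP)/PP  lex  "song"
[1,2] NP\N  lex  "river"
[2,3] N\(NP\N)  lex  "slowly"
[1,3] N  <  k=2
[3,4] (PP/(PP\S))\N  lex  "often"
[1,4] PP/(PP\S)  <  k=3
[4,5] PP\S  lex  "from"
[1,5] PP  >  k=4
[0,5] S/PP  >  k=1
[5,6] PP\NP  lex  "chased"
[6,7] PP\(PP\NP)  lex  "liked"
[5,7] PP  <  k=6
[0,7] S  >  k=5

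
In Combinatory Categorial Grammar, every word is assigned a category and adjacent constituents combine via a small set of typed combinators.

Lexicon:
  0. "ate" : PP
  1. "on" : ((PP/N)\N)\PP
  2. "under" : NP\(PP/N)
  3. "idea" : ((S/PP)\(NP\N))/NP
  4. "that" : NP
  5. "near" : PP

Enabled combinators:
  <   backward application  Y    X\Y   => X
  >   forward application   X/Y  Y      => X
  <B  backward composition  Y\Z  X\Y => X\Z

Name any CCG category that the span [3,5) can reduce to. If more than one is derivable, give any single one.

[0,6] S   >
  [0,5] S/PP   <
    [0,3] NP\N   <B
      [0,2] (PP/N)\N   <
        [0,1] "ate" : PP
        [1,2] "on" : ((PP/N)\N)\PP
      [2,3] "under" : NP\(PP/N)
    [3,5] (S/PP)\(NP\N)   >
      [3,4] "idea" : ((S/PP)\(NP\N))/NP
      [4,5] "that" : NP
  [5,6] "near" : PP

(S/PP)\(NP\N)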